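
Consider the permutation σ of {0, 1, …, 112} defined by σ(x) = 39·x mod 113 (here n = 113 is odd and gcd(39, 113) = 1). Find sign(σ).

Trace 5: π^k(5) = [5, 82, 34, 83, 73, 22, 67] for k=0..6.
Decompose π into cycles: lengths [112, 1] (2 cycles, including the fixed point 0).
113 − 2 = 111 transpositions; sign(π) = (−1)^111 = -1.
The Jacobi symbol (39|113) = -1 (Zolotarev) agrees.

-1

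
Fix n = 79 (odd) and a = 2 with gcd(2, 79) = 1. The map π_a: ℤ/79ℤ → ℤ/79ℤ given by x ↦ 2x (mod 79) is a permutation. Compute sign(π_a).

Trace 9: π^k(9) = [9, 18, 36, 72, 65, 51, 23] for k=0..6.
Cycle lengths of π_2 on ℤ/79ℤ: [39, 39, 1]; 3 cycles in total.
3 cycles on 79: each ℓ→(−1)^(ℓ−1), product (−1)^76 = +1.

+1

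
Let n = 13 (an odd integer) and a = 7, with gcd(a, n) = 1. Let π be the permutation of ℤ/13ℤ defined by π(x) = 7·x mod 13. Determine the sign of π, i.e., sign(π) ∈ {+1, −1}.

Trace 9: π^k(9) = [9, 11, 12, 6, 3, 8, 4] for k=0..6.
Decompose π into cycles: lengths [12, 1] (2 cycles, including the fixed point 0).
sign(π) = (−1)^{n − #cycles} = (−1)^{13−2} = (−1)^11 = -1.

-1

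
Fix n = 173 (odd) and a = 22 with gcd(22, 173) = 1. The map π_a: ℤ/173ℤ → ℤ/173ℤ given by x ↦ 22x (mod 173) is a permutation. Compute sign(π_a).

+1

Orbit of 22 under x↦22x: [22, 138, 95, 14, 135, 29, 119]… (length divides ord_173(22)).
π_22 has 5 disjoint cycles with lengths [43, 43, 43, 43, 1] on {0,…,172}.
Σ(ℓ_i−1) = 173−5 = 168; sign = (−1)^168 = +1.
Zolotarev: (22|173) = +1, matching the cycle-count sign.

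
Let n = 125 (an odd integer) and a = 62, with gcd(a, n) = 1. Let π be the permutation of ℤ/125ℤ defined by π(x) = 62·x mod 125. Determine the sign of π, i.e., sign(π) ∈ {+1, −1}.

Start at x=122: 122 → 64 → 93 → 16 → 117 → 4 → 123 → … (one orbit).
Cycle lengths of π_62 on ℤ/125ℤ: [100, 20, 4, 1]; 4 cycles in total.
125 − 4 = 121 transpositions; sign(π) = (−1)^121 = -1.
Via Zolotarev, sign(π_{62}) = (62|125) = -1.

-1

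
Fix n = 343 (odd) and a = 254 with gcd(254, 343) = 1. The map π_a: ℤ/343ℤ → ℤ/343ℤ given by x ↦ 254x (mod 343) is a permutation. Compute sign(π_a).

Trace 310: π^k(310) = [310, 193, 316, 2, 165, 64, 135] for k=0..6.
Cycle lengths of π_254 on ℤ/343ℤ: [147, 147, 21, 21, 3, 3, 1]; 7 cycles in total.
Σ(ℓ_i−1) = 343−7 = 336; sign = (−1)^336 = +1.
Zolotarev: (254|343) = +1, matching the cycle-count sign.

+1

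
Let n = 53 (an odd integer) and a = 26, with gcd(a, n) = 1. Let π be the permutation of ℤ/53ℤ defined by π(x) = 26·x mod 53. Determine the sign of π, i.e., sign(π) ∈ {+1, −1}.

-1

Trace 17: π^k(17) = [17, 18, 44, 31, 11, 21, 16] for k=0..6.
Decompose π into cycles: lengths [52, 1] (2 cycles, including the fixed point 0).
n − c = 53 − 2 = 51; sign = (−1)^51 = -1.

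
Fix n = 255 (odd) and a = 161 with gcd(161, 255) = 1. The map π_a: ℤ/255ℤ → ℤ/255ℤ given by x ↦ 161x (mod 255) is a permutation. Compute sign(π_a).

-1

Start at x=16: 16 → 26 → 106 → 236 → 1 → 161 → 166 → … (one orbit).
40 cycles of lengths [8, 8, 8, 8, 8, 8, 8, 8, 8, 8, 8, 8, 8, 8, 8, 8, 8, 8, 8, 8, 8, 8, 8, 8, 8, 8, 8, 8, 8, 8, 2, 2, 2, 2, 2, 1, 1, 1, 1, 1].
n − c = 255 − 40 = 215; sign = (−1)^215 = -1.
Zolotarev: (161|255) = -1, matching the cycle-count sign.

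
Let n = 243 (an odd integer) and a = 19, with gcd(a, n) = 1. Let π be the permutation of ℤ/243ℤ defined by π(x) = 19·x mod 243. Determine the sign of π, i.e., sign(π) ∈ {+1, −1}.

Start at x=136: 136 → 154 → 10 → 190 → 208 → 64 → 1 → … (one orbit).
The orbit structure of x ↦ 19x mod 243: 27 orbits of sizes [27, 27, 27, 27, 27, 27, 9, 9, 9, 9, 9, 9, 3, 3, 3, 3, 3, 3, 1, 1, 1, 1, 1, 1, 1, 1, 1].
sign(π) = (−1)^{n − #cycles} = (−1)^{243−27} = (−1)^216 = +1.

+1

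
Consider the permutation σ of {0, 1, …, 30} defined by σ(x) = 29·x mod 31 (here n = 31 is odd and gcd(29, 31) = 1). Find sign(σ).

Trace 27: π^k(27) = [27, 8, 15, 1, 29, 4, 23] for k=0..6.
Decompose π into cycles: lengths [10, 10, 10, 1] (4 cycles, including the fixed point 0).
Σ(ℓ_i−1) = 31−4 = 27; sign = (−1)^27 = -1.
Via Zolotarev, sign(π_{29}) = (29|31) = -1.

-1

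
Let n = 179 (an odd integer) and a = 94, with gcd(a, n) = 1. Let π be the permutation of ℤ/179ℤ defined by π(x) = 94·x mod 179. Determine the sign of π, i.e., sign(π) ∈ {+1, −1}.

Trace 110: π^k(110) = [110, 137, 169, 134, 66, 118, 173] for k=0..6.
Cycle lengths of π_94 on ℤ/179ℤ: [178, 1]; 2 cycles in total.
Σ(ℓ_i−1) = 179−2 = 177; sign = (−1)^177 = -1.

-1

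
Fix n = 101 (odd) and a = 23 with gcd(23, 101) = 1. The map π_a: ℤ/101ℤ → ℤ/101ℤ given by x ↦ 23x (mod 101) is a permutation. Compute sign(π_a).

Orbit of 71 under x↦23x: [71, 17, 88, 4, 92, 96, 87]… (length divides ord_101(23)).
π_23 has 3 disjoint cycles with lengths [50, 50, 1] on {0,…,100}.
n − c = 101 − 3 = 98; sign = (−1)^98 = +1.

+1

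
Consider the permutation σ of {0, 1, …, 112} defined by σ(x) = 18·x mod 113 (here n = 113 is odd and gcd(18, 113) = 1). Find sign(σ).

Start at x=44: 44 → 1 → 18 → 98 → 69 → 112 → 95 → … (one orbit).
The orbit structure of x ↦ 18x mod 113: 15 orbits of sizes [8, 8, 8, 8, 8, 8, 8, 8, 8, 8, 8, 8, 8, 8, 1].
Σ(ℓ_i−1) = 113−15 = 98; sign = (−1)^98 = +1.
Zolotarev: (18|113) = +1, matching the cycle-count sign.

+1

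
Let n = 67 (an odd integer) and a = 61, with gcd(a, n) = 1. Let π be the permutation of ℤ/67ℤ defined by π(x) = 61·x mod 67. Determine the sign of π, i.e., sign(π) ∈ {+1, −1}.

Trace 46: π^k(46) = [46, 59, 48, 47, 53, 17, 32] for k=0..6.
Decompose π into cycles: lengths [66, 1] (2 cycles, including the fixed point 0).
n − c = 67 − 2 = 65; sign = (−1)^65 = -1.

-1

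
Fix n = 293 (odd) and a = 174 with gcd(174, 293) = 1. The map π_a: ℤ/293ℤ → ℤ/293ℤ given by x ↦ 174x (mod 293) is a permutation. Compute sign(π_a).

Orbit of 160 under x↦174x: [160, 5, 284, 192, 6, 165, 289]… (length divides ord_293(174)).
π_174 has 2 disjoint cycles with lengths [292, 1] on {0,…,292}.
Σ(ℓ_i−1) = 293−2 = 291; sign = (−1)^291 = -1.

-1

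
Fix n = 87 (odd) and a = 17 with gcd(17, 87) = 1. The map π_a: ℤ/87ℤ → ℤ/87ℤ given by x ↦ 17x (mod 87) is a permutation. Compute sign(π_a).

+1

Trace 1: π^k(1) = [1, 17, 28, 41] for k=0..3.
π_17 has 23 disjoint cycles with lengths [4, 4, 4, 4, 4, 4, 4, 4, 4, 4, 4, 4, 4, 4, 4, 4, 4, 4, 4, 4, 4, 2, 1] on {0,…,86}.
n − c = 87 − 23 = 64; sign = (−1)^64 = +1.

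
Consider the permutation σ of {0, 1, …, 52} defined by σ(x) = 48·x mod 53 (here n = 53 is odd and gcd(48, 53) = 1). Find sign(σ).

-1

Orbit of 50 under x↦48x: [50, 15, 31, 4, 33, 47, 30]… (length divides ord_53(48)).
Cycle type of π: 52 + 1; total 2 cycles.
53 − 2 = 51 transpositions; sign(π) = (−1)^51 = -1.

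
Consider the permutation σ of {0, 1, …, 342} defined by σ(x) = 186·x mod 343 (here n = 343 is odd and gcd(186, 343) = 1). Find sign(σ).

+1

Trace 23: π^k(23) = [23, 162, 291, 275, 43, 109, 37] for k=0..6.
Cycle lengths of π_186 on ℤ/343ℤ: [147, 147, 21, 21, 3, 3, 1]; 7 cycles in total.
sign(π) = (−1)^{n − #cycles} = (−1)^{343−7} = (−1)^336 = +1.
Zolotarev: (186|343) = +1, matching the cycle-count sign.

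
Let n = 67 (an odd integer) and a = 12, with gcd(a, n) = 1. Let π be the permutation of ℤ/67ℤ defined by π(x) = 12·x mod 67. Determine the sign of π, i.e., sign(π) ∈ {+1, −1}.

Orbit of 52 under x↦12x: [52, 21, 51, 9, 41, 23, 8]… (length divides ord_67(12)).
Cycle lengths of π_12 on ℤ/67ℤ: [66, 1]; 2 cycles in total.
2 cycles on 67: each ℓ→(−1)^(ℓ−1), product (−1)^65 = -1.
Zolotarev: (12|67) = -1, matching the cycle-count sign.

-1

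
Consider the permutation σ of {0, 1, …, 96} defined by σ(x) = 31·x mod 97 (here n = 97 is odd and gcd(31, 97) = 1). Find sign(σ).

Start at x=73: 73 → 32 → 22 → 3 → 93 → 70 → 36 → … (one orbit).
Decompose π into cycles: lengths [48, 48, 1] (3 cycles, including the fixed point 0).
97 − 3 = 94 transpositions; sign(π) = (−1)^94 = +1.
(31|97)_J = +1 (Zolotarev's lemma cross-check).

+1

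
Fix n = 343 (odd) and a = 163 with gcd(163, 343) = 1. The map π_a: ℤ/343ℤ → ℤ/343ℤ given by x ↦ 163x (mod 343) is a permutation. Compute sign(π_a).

+1

Start at x=130: 130 → 267 → 303 → 340 → 197 → 212 → 256 → … (one orbit).
Cycle type of π: 147×2 + 21×2 + 3×2 + 1; total 7 cycles.
Σ(ℓ_i−1) = 343−7 = 336; sign = (−1)^336 = +1.
Zolotarev: (163|343) = +1, matching the cycle-count sign.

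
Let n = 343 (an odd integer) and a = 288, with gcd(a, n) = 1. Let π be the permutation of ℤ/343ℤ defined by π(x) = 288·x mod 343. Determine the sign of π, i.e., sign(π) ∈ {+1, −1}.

+1

Orbit of 22 under x↦288x: [22, 162, 8, 246, 190, 183, 225]… (length divides ord_343(288)).
Cycle type of π: 49×6 + 7×6 + 1×7; total 19 cycles.
19 cycles on 343: each ℓ→(−1)^(ℓ−1), product (−1)^324 = +1.
Check: (288/343) = +1 by Zolotarev.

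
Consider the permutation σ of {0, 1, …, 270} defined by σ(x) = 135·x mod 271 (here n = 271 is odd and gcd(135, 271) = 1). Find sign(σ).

Trace 153: π^k(153) = [153, 59, 106, 218, 162, 190, 176] for k=0..6.
The orbit structure of x ↦ 135x mod 271: 2 orbits of sizes [270, 1].
sign(π) = (−1)^{n − #cycles} = (−1)^{271−2} = (−1)^269 = -1.
Via Zolotarev, sign(π_{135}) = (135|271) = -1.

-1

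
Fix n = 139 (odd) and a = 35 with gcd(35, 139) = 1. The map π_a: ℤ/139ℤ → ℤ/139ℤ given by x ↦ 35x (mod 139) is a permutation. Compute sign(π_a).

+1

Start at x=41: 41 → 45 → 46 → 81 → 55 → 118 → 99 → … (one orbit).
3 cycles of lengths [69, 69, 1].
With 3 cycles on 139 points, sign = (−1)^{139−3} = +1.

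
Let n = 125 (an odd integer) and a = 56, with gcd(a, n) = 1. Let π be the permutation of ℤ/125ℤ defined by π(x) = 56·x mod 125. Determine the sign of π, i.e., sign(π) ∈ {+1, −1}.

Orbit of 36 under x↦56x: [36, 16, 21, 51, 106, 61, 41]… (length divides ord_125(56)).
Decompose π into cycles: lengths [25, 25, 25, 25, 5, 5, 5, 5, 1, 1, 1, 1, 1] (13 cycles, including the fixed point 0).
13 cycles on 125: each ℓ→(−1)^(ℓ−1), product (−1)^112 = +1.

+1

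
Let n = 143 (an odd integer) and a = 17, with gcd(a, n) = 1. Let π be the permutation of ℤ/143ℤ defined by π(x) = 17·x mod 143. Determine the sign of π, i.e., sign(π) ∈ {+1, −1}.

-1

Orbit of 10 under x↦17x: [10, 27, 30, 81, 90, 100, 127]… (length divides ord_143(17)).
Cycle lengths of π_17 on ℤ/143ℤ: [30, 30, 30, 30, 10, 6, 6, 1]; 8 cycles in total.
With 8 cycles on 143 points, sign = (−1)^{143−8} = -1.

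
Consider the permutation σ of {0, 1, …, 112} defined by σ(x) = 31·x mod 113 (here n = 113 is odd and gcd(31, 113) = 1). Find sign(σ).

Start at x=25: 25 → 97 → 69 → 105 → 91 → 109 → 102 → … (one orbit).
Cycle type of π: 56×2 + 1; total 3 cycles.
Σ(ℓ_i−1) = 113−3 = 110; sign = (−1)^110 = +1.

+1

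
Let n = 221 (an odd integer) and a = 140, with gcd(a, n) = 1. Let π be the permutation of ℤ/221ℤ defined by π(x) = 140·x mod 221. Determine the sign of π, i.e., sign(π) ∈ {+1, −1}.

+1

Orbit of 16 under x↦140x: [16, 30, 1, 140, 152, 64, 120]… (length divides ord_221(140)).
Cycle type of π: 12×16 + 6×2 + 4×4 + 1; total 23 cycles.
221 − 23 = 198 transpositions; sign(π) = (−1)^198 = +1.
Zolotarev: (140|221) = +1, matching the cycle-count sign.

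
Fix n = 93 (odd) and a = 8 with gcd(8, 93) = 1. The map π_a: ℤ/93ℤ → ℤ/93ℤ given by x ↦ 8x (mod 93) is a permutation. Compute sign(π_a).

-1

Start at x=4: 4 → 32 → 70 → 2 → 16 → 35 → 1 → … (one orbit).
π_8 has 14 disjoint cycles with lengths [10, 10, 10, 10, 10, 10, 5, 5, 5, 5, 5, 5, 2, 1] on {0,…,92}.
Σ(ℓ_i−1) = 93−14 = 79; sign = (−1)^79 = -1.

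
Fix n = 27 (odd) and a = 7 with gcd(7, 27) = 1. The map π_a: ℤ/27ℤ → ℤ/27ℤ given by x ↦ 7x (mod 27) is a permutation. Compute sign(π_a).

+1

Start at x=19: 19 → 25 → 13 → 10 → 16 → 4 → 1 → … (one orbit).
The orbit structure of x ↦ 7x mod 27: 7 orbits of sizes [9, 9, 3, 3, 1, 1, 1].
sign(π) = (−1)^{n − #cycles} = (−1)^{27−7} = (−1)^20 = +1.
The Jacobi symbol (7|27) = +1 (Zolotarev) agrees.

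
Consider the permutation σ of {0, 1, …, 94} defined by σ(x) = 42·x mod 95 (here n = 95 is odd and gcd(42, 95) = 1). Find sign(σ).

Orbit of 7 under x↦42x: [7, 9, 93, 11, 82, 24, 58]… (length divides ord_95(42)).
6 cycles of lengths [36, 36, 9, 9, 4, 1].
95 − 6 = 89 transpositions; sign(π) = (−1)^89 = -1.
Check: (42/95) = -1 by Zolotarev.

-1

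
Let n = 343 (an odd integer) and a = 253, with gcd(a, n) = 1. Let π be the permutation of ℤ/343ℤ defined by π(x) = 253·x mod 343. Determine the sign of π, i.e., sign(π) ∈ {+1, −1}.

+1

Orbit of 106 under x↦253x: [106, 64, 71, 127, 232, 43, 246]… (length divides ord_343(253)).
The orbit structure of x ↦ 253x mod 343: 19 orbits of sizes [49, 49, 49, 49, 49, 49, 7, 7, 7, 7, 7, 7, 1, 1, 1, 1, 1, 1, 1].
With 19 cycles on 343 points, sign = (−1)^{343−19} = +1.
(253|343)_J = +1 (Zolotarev's lemma cross-check).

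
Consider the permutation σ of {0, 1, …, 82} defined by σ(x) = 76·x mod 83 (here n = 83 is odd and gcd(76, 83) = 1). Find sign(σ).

-1

Start at x=44: 44 → 24 → 81 → 14 → 68 → 22 → 12 → … (one orbit).
Cycle lengths of π_76 on ℤ/83ℤ: [82, 1]; 2 cycles in total.
n − c = 83 − 2 = 81; sign = (−1)^81 = -1.
Via Zolotarev, sign(π_{76}) = (76|83) = -1.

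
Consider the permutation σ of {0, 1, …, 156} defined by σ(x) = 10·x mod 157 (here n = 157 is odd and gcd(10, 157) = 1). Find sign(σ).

Trace 13: π^k(13) = [13, 130, 44, 126, 4, 40, 86] for k=0..6.
Decompose π into cycles: lengths [78, 78, 1] (3 cycles, including the fixed point 0).
Σ(ℓ_i−1) = 157−3 = 154; sign = (−1)^154 = +1.

+1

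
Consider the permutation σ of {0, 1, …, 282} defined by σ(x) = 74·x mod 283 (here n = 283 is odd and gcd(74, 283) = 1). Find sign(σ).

+1

Orbit of 81 under x↦74x: [81, 51, 95, 238, 66, 73, 25]… (length divides ord_283(74)).
The orbit structure of x ↦ 74x mod 283: 3 orbits of sizes [141, 141, 1].
Σ(ℓ_i−1) = 283−3 = 280; sign = (−1)^280 = +1.
Check: (74/283) = +1 by Zolotarev.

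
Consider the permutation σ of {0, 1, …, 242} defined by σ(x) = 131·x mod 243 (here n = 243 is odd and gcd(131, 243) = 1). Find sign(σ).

-1

Orbit of 14 under x↦131x: [14, 133, 170, 157, 155, 136, 77]… (length divides ord_243(131)).
Cycle lengths of π_131 on ℤ/243ℤ: [162, 54, 18, 6, 2, 1]; 6 cycles in total.
n − c = 243 − 6 = 237; sign = (−1)^237 = -1.
The Jacobi symbol (131|243) = -1 (Zolotarev) agrees.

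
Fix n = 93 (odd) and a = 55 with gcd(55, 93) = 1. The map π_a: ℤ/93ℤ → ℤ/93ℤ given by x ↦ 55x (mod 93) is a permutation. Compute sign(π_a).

-1

Orbit of 64 under x↦55x: [64, 79, 67, 58, 28, 52, 70]… (length divides ord_93(55)).
The orbit structure of x ↦ 55x mod 93: 6 orbits of sizes [30, 30, 30, 1, 1, 1].
6 cycles on 93: each ℓ→(−1)^(ℓ−1), product (−1)^87 = -1.
Via Zolotarev, sign(π_{55}) = (55|93) = -1.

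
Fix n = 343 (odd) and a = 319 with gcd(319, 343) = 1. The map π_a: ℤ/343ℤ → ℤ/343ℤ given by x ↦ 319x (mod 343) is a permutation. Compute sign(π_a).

Trace 309: π^k(309) = [309, 130, 310, 106, 200, 2, 295] for k=0..6.
π_319 has 7 disjoint cycles with lengths [147, 147, 21, 21, 3, 3, 1] on {0,…,342}.
Σ(ℓ_i−1) = 343−7 = 336; sign = (−1)^336 = +1.
The Jacobi symbol (319|343) = +1 (Zolotarev) agrees.

+1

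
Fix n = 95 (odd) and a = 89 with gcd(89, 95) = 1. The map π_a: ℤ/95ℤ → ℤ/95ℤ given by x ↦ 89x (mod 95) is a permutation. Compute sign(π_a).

Start at x=81: 81 → 84 → 66 → 79 → 1 → 89 → 36 → … (one orbit).
Cycle lengths of π_89 on ℤ/95ℤ: [18, 18, 18, 18, 18, 2, 2, 1]; 8 cycles in total.
95 − 8 = 87 transpositions; sign(π) = (−1)^87 = -1.
(89|95)_J = -1 (Zolotarev's lemma cross-check).

-1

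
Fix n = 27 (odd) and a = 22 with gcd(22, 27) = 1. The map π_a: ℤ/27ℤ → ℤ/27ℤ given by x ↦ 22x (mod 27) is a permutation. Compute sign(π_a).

+1

Orbit of 13 under x↦22x: [13, 16, 1, 22, 25, 10, 4]… (length divides ord_27(22)).
π_22 has 7 disjoint cycles with lengths [9, 9, 3, 3, 1, 1, 1] on {0,…,26}.
Σ(ℓ_i−1) = 27−7 = 20; sign = (−1)^20 = +1.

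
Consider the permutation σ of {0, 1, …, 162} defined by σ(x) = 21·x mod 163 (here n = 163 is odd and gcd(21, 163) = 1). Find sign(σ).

Orbit of 77 under x↦21x: [77, 150, 53, 135, 64, 40, 25]… (length divides ord_163(21)).
Cycle lengths of π_21 on ℤ/163ℤ: [27, 27, 27, 27, 27, 27, 1]; 7 cycles in total.
163 − 7 = 156 transpositions; sign(π) = (−1)^156 = +1.
(21|163)_J = +1 (Zolotarev's lemma cross-check).

+1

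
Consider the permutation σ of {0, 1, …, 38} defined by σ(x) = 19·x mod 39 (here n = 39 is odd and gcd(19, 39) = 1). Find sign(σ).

-1

Orbit of 1 under x↦19x: [1, 19, 10, 34, 22, 28, 25]… (length divides ord_39(19)).
Cycle lengths of π_19 on ℤ/39ℤ: [12, 12, 12, 1, 1, 1]; 6 cycles in total.
6 cycles on 39: each ℓ→(−1)^(ℓ−1), product (−1)^33 = -1.
Via Zolotarev, sign(π_{19}) = (19|39) = -1.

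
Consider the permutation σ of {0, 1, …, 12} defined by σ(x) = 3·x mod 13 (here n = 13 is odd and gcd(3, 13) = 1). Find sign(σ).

Start at x=1: 1 → 3 → 9 → 1 (one orbit).
Decompose π into cycles: lengths [3, 3, 3, 3, 1] (5 cycles, including the fixed point 0).
sign(π) = (−1)^{n − #cycles} = (−1)^{13−5} = (−1)^8 = +1.

+1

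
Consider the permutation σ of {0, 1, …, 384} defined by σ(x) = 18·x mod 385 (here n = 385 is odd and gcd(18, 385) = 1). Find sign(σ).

Trace 142: π^k(142) = [142, 246, 193, 9, 162, 221, 128] for k=0..6.
Cycle lengths of π_18 on ℤ/385ℤ: [60, 60, 60, 60, 30, 30, 20, 20, 12, 12, 10, 4, 3, 3, 1]; 15 cycles in total.
Σ(ℓ_i−1) = 385−15 = 370; sign = (−1)^370 = +1.

+1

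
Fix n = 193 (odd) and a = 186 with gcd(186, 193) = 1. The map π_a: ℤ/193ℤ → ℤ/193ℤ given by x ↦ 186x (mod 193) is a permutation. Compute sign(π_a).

+1

Start at x=130: 130 → 55 → 1 → 186 → 49 → 43 → 85 → … (one orbit).
9 cycles of lengths [24, 24, 24, 24, 24, 24, 24, 24, 1].
n − c = 193 − 9 = 184; sign = (−1)^184 = +1.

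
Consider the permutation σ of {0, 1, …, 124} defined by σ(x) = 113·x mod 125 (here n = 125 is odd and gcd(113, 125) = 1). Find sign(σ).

Trace 69: π^k(69) = [69, 47, 61, 18, 34, 92, 21] for k=0..6.
The orbit structure of x ↦ 113x mod 125: 4 orbits of sizes [100, 20, 4, 1].
4 cycles on 125: each ℓ→(−1)^(ℓ−1), product (−1)^121 = -1.
The Jacobi symbol (113|125) = -1 (Zolotarev) agrees.

-1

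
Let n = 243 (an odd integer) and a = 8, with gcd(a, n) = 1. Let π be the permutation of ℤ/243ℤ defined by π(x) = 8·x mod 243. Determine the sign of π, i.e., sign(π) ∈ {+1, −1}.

Trace 37: π^k(37) = [37, 53, 181, 233, 163, 89, 226] for k=0..6.
14 cycles of lengths [54, 54, 54, 18, 18, 18, 6, 6, 6, 2, 2, 2, 2, 1].
Σ(ℓ_i−1) = 243−14 = 229; sign = (−1)^229 = -1.
Check: (8/243) = -1 by Zolotarev.

-1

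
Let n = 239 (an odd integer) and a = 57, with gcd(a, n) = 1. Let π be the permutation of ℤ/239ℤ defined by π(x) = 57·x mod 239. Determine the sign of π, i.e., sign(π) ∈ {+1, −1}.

Orbit of 3 under x↦57x: [3, 171, 187, 143, 25, 230, 204]… (length divides ord_239(57)).
2 cycles of lengths [238, 1].
With 2 cycles on 239 points, sign = (−1)^{239−2} = -1.
The Jacobi symbol (57|239) = -1 (Zolotarev) agrees.

-1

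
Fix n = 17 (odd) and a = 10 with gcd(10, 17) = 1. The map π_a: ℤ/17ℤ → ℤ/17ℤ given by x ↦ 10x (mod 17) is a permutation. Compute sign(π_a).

-1

Orbit of 16 under x↦10x: [16, 7, 2, 3, 13, 11, 8]… (length divides ord_17(10)).
Cycle type of π: 16 + 1; total 2 cycles.
n − c = 17 − 2 = 15; sign = (−1)^15 = -1.
Via Zolotarev, sign(π_{10}) = (10|17) = -1.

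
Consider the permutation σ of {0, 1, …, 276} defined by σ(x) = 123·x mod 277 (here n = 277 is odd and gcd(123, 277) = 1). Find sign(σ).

+1

Trace 70: π^k(70) = [70, 23, 59, 55, 117, 264, 63] for k=0..6.
The orbit structure of x ↦ 123x mod 277: 3 orbits of sizes [138, 138, 1].
With 3 cycles on 277 points, sign = (−1)^{277−3} = +1.
(123|277)_J = +1 (Zolotarev's lemma cross-check).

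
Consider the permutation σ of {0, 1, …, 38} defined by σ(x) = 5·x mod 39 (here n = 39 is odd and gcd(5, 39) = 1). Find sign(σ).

Trace 8: π^k(8) = [8, 1, 5, 25] for k=0..3.
The orbit structure of x ↦ 5x mod 39: 11 orbits of sizes [4, 4, 4, 4, 4, 4, 4, 4, 4, 2, 1].
39 − 11 = 28 transpositions; sign(π) = (−1)^28 = +1.

+1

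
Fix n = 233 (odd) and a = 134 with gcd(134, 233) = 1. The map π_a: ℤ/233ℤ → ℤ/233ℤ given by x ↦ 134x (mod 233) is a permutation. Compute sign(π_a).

-1

Orbit of 71 under x↦134x: [71, 194, 133, 114, 131, 79, 101]… (length divides ord_233(134)).
π_134 has 2 disjoint cycles with lengths [232, 1] on {0,…,232}.
233 − 2 = 231 transpositions; sign(π) = (−1)^231 = -1.
Via Zolotarev, sign(π_{134}) = (134|233) = -1.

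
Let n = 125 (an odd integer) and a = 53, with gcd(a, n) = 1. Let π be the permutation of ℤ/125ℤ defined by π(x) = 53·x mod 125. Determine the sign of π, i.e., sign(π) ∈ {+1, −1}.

Start at x=79: 79 → 62 → 36 → 33 → 124 → 72 → 66 → … (one orbit).
Cycle lengths of π_53 on ℤ/125ℤ: [100, 20, 4, 1]; 4 cycles in total.
125 − 4 = 121 transpositions; sign(π) = (−1)^121 = -1.

-1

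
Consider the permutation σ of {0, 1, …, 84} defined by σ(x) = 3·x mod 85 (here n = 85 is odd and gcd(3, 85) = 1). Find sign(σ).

+1

Start at x=81: 81 → 73 → 49 → 62 → 16 → 48 → 59 → … (one orbit).
Cycle type of π: 16×5 + 4 + 1; total 7 cycles.
85 − 7 = 78 transpositions; sign(π) = (−1)^78 = +1.
Via Zolotarev, sign(π_{3}) = (3|85) = +1.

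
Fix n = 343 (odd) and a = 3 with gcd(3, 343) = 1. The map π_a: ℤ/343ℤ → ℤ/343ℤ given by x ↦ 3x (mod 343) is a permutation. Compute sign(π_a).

-1

Orbit of 164 under x↦3x: [164, 149, 104, 312, 250, 64, 192]… (length divides ord_343(3)).
The orbit structure of x ↦ 3x mod 343: 4 orbits of sizes [294, 42, 6, 1].
4 cycles on 343: each ℓ→(−1)^(ℓ−1), product (−1)^339 = -1.
(3|343)_J = -1 (Zolotarev's lemma cross-check).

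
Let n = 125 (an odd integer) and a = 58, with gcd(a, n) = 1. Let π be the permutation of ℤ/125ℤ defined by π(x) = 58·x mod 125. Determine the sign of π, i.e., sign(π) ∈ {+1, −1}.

Start at x=114: 114 → 112 → 121 → 18 → 44 → 52 → 16 → … (one orbit).
π_58 has 4 disjoint cycles with lengths [100, 20, 4, 1] on {0,…,124}.
4 cycles on 125: each ℓ→(−1)^(ℓ−1), product (−1)^121 = -1.

-1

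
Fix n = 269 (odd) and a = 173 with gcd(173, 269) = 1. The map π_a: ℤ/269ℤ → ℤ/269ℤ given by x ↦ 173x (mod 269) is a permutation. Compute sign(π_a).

Trace 196: π^k(196) = [196, 14, 1, 173, 70, 5, 58] for k=0..6.
Decompose π into cycles: lengths [67, 67, 67, 67, 1] (5 cycles, including the fixed point 0).
sign(π) = (−1)^{n − #cycles} = (−1)^{269−5} = (−1)^264 = +1.

+1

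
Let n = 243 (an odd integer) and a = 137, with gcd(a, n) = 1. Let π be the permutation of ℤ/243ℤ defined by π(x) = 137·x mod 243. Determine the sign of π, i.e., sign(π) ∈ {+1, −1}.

-1

Orbit of 143 under x↦137x: [143, 151, 32, 10, 155, 94, 242]… (length divides ord_243(137)).
Cycle lengths of π_137 on ℤ/243ℤ: [162, 54, 18, 6, 2, 1]; 6 cycles in total.
With 6 cycles on 243 points, sign = (−1)^{243−6} = -1.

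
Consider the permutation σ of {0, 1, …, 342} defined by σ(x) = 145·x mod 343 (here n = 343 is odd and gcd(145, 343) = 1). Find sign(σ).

Trace 181: π^k(181) = [181, 177, 283, 218, 54, 284, 20] for k=0..6.
π_145 has 4 disjoint cycles with lengths [294, 42, 6, 1] on {0,…,342}.
With 4 cycles on 343 points, sign = (−1)^{343−4} = -1.
Via Zolotarev, sign(π_{145}) = (145|343) = -1.

-1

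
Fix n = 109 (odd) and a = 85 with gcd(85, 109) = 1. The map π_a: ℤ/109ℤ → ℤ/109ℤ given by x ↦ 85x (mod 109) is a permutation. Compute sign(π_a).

Trace 79: π^k(79) = [79, 66, 51, 84, 55, 97, 70] for k=0..6.
The orbit structure of x ↦ 85x mod 109: 2 orbits of sizes [108, 1].
sign(π) = (−1)^{n − #cycles} = (−1)^{109−2} = (−1)^107 = -1.

-1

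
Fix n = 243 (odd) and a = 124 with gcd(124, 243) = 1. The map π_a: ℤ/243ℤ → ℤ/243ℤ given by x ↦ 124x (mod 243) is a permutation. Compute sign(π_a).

+1

Orbit of 88 under x↦124x: [88, 220, 64, 160, 157, 28, 70]… (length divides ord_243(124)).
π_124 has 11 disjoint cycles with lengths [81, 81, 27, 27, 9, 9, 3, 3, 1, 1, 1] on {0,…,242}.
sign(π) = (−1)^{n − #cycles} = (−1)^{243−11} = (−1)^232 = +1.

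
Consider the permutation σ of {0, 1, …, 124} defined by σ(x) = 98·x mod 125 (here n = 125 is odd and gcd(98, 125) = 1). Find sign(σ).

-1

Start at x=18: 18 → 14 → 122 → 81 → 63 → 49 → 52 → … (one orbit).
Cycle type of π: 100 + 20 + 4 + 1; total 4 cycles.
sign(π) = (−1)^{n − #cycles} = (−1)^{125−4} = (−1)^121 = -1.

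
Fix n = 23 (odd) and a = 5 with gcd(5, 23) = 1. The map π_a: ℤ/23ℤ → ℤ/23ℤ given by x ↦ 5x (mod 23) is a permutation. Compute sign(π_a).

-1

Orbit of 1 under x↦5x: [1, 5, 2, 10, 4, 20, 8]… (length divides ord_23(5)).
Decompose π into cycles: lengths [22, 1] (2 cycles, including the fixed point 0).
sign(π) = (−1)^{n − #cycles} = (−1)^{23−2} = (−1)^21 = -1.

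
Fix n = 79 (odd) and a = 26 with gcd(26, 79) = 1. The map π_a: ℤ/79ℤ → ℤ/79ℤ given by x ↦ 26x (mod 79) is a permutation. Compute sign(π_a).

+1

Trace 67: π^k(67) = [67, 4, 25, 18, 73, 2, 52] for k=0..6.
Cycle type of π: 39×2 + 1; total 3 cycles.
3 cycles on 79: each ℓ→(−1)^(ℓ−1), product (−1)^76 = +1.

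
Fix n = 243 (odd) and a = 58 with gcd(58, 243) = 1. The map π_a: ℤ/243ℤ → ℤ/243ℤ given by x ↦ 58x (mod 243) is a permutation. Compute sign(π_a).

+1

Start at x=145: 145 → 148 → 79 → 208 → 157 → 115 → 109 → … (one orbit).
The orbit structure of x ↦ 58x mod 243: 11 orbits of sizes [81, 81, 27, 27, 9, 9, 3, 3, 1, 1, 1].
With 11 cycles on 243 points, sign = (−1)^{243−11} = +1.
Check: (58/243) = +1 by Zolotarev.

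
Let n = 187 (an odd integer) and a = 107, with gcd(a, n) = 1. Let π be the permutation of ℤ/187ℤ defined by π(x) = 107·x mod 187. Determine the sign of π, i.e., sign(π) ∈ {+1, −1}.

Orbit of 28 under x↦107x: [28, 4, 54, 168, 24, 137, 73]… (length divides ord_187(107)).
Cycle type of π: 80×2 + 16 + 10 + 1; total 5 cycles.
5 cycles on 187: each ℓ→(−1)^(ℓ−1), product (−1)^182 = +1.

+1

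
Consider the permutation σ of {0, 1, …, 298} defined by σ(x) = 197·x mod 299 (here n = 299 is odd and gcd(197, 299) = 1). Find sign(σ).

Orbit of 101 under x↦197x: [101, 163, 118, 223, 277, 151, 146]… (length divides ord_299(197)).
The orbit structure of x ↦ 197x mod 299: 6 orbits of sizes [132, 132, 12, 11, 11, 1].
6 cycles on 299: each ℓ→(−1)^(ℓ−1), product (−1)^293 = -1.
The Jacobi symbol (197|299) = -1 (Zolotarev) agrees.

-1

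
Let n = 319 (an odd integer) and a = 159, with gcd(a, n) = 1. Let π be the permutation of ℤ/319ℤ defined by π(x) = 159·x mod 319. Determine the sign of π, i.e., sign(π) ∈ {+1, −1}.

-1

Orbit of 15 under x↦159x: [15, 152, 243, 38, 300, 169, 75]… (length divides ord_319(159)).
π_159 has 6 disjoint cycles with lengths [140, 140, 28, 5, 5, 1] on {0,…,318}.
319 − 6 = 313 transpositions; sign(π) = (−1)^313 = -1.
Zolotarev: (159|319) = -1, matching the cycle-count sign.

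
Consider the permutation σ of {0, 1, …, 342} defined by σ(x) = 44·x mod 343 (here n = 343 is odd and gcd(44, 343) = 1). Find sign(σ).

+1

Start at x=144: 144 → 162 → 268 → 130 → 232 → 261 → 165 → … (one orbit).
The orbit structure of x ↦ 44x mod 343: 7 orbits of sizes [147, 147, 21, 21, 3, 3, 1].
n − c = 343 − 7 = 336; sign = (−1)^336 = +1.
Check: (44/343) = +1 by Zolotarev.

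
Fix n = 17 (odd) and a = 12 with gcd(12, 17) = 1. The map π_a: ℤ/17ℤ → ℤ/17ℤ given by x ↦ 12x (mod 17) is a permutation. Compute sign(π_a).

-1

Start at x=6: 6 → 4 → 14 → 15 → 10 → 1 → 12 → … (one orbit).
2 cycles of lengths [16, 1].
With 2 cycles on 17 points, sign = (−1)^{17−2} = -1.
(12|17)_J = -1 (Zolotarev's lemma cross-check).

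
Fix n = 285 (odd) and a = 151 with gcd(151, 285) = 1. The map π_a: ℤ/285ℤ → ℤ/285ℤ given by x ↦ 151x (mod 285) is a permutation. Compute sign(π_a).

-1

Trace 151: π^k(151) = [151, 1] for k=0..1.
150 cycles of lengths [2, 2, 2, 2, 2, 2, 2, 2, 2, 2, 2, 2, 2, 2, 2, 2, 2, 2, 2, 2, 2, 2, 2, 2, 2, 2, 2, 2, 2, 2, 2, 2, 2, 2, 2, 2, 2, 2, 2, 2, 2, 2, 2, 2, 2, 2, 2, 2, 2, 2, 2, 2, 2, 2, 2, 2, 2, 2, 2, 2, 2, 2, 2, 2, 2, 2, 2, 2, 2, 2, 2, 2, 2, 2, 2, 2, 2, 2, 2, 2, 2, 2, 2, 2, 2, 2, 2, 2, 2, 2, 2, 2, 2, 2, 2, 2, 2, 2, 2, 2, 2, 2, 2, 2, 2, 2, 2, 2, 2, 2, 2, 2, 2, 2, 2, 2, 2, 2, 2, 2, 2, 2, 2, 2, 2, 2, 2, 2, 2, 2, 2, 2, 2, 2, 2, 1, 1, 1, 1, 1, 1, 1, 1, 1, 1, 1, 1, 1, 1, 1].
Σ(ℓ_i−1) = 285−150 = 135; sign = (−1)^135 = -1.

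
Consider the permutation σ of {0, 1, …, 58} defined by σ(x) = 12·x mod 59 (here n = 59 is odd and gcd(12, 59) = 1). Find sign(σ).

Trace 1: π^k(1) = [1, 12, 26, 17, 27, 29, 53] for k=0..6.
3 cycles of lengths [29, 29, 1].
sign(π) = (−1)^{n − #cycles} = (−1)^{59−3} = (−1)^56 = +1.
Check: (12/59) = +1 by Zolotarev.

+1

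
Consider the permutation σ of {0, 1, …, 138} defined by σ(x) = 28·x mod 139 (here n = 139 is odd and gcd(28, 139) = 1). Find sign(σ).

Orbit of 69 under x↦28x: [69, 125, 25, 5, 1, 28, 89]… (length divides ord_139(28)).
Cycle lengths of π_28 on ℤ/139ℤ: [69, 69, 1]; 3 cycles in total.
3 cycles on 139: each ℓ→(−1)^(ℓ−1), product (−1)^136 = +1.

+1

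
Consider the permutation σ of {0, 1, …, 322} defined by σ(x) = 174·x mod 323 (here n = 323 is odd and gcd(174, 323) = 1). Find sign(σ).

Orbit of 16 under x↦174x: [16, 200, 239, 242, 118, 183, 188]… (length divides ord_323(174)).
Cycle lengths of π_174 on ℤ/323ℤ: [36, 36, 36, 36, 36, 36, 36, 36, 18, 4, 4, 4, 4, 1]; 14 cycles in total.
323 − 14 = 309 transpositions; sign(π) = (−1)^309 = -1.

-1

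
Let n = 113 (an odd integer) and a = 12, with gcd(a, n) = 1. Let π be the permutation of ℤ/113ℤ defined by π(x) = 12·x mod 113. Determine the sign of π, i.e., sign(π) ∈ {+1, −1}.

-1

Orbit of 59 under x↦12x: [59, 30, 21, 26, 86, 15, 67]… (length divides ord_113(12)).
π_12 has 2 disjoint cycles with lengths [112, 1] on {0,…,112}.
n − c = 113 − 2 = 111; sign = (−1)^111 = -1.
(12|113)_J = -1 (Zolotarev's lemma cross-check).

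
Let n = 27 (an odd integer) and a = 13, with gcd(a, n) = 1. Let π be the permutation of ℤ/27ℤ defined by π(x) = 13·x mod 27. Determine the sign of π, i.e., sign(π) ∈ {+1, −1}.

Orbit of 19 under x↦13x: [19, 4, 25, 1, 13, 7, 10]… (length divides ord_27(13)).
Cycle lengths of π_13 on ℤ/27ℤ: [9, 9, 3, 3, 1, 1, 1]; 7 cycles in total.
7 cycles on 27: each ℓ→(−1)^(ℓ−1), product (−1)^20 = +1.

+1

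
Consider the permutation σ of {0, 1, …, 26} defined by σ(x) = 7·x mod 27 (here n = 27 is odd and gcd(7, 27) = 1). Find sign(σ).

+1

Start at x=16: 16 → 4 → 1 → 7 → 22 → 19 → 25 → … (one orbit).
The orbit structure of x ↦ 7x mod 27: 7 orbits of sizes [9, 9, 3, 3, 1, 1, 1].
n − c = 27 − 7 = 20; sign = (−1)^20 = +1.
Zolotarev: (7|27) = +1, matching the cycle-count sign.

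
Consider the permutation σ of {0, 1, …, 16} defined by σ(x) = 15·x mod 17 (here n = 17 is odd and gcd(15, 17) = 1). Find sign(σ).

+1

Start at x=4: 4 → 9 → 16 → 2 → 13 → 8 → 1 → … (one orbit).
π_15 has 3 disjoint cycles with lengths [8, 8, 1] on {0,…,16}.
n − c = 17 − 3 = 14; sign = (−1)^14 = +1.
(15|17)_J = +1 (Zolotarev's lemma cross-check).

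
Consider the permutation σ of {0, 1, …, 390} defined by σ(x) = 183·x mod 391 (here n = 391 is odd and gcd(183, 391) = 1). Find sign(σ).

Orbit of 1 under x↦183x: [1, 183, 254, 344]… (length divides ord_391(183)).
104 cycles of lengths [4, 4, 4, 4, 4, 4, 4, 4, 4, 4, 4, 4, 4, 4, 4, 4, 4, 4, 4, 4, 4, 4, 4, 4, 4, 4, 4, 4, 4, 4, 4, 4, 4, 4, 4, 4, 4, 4, 4, 4, 4, 4, 4, 4, 4, 4, 4, 4, 4, 4, 4, 4, 4, 4, 4, 4, 4, 4, 4, 4, 4, 4, 4, 4, 4, 4, 4, 4, 4, 4, 4, 4, 4, 4, 4, 4, 4, 4, 4, 4, 4, 4, 4, 4, 4, 4, 4, 4, 4, 4, 4, 4, 2, 2, 2, 2, 2, 2, 2, 2, 2, 2, 2, 1].
n − c = 391 − 104 = 287; sign = (−1)^287 = -1.

-1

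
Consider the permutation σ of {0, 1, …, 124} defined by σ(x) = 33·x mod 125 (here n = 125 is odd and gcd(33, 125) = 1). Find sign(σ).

-1

Trace 23: π^k(23) = [23, 9, 47, 51, 58, 39, 37] for k=0..6.
Decompose π into cycles: lengths [100, 20, 4, 1] (4 cycles, including the fixed point 0).
sign(π) = (−1)^{n − #cycles} = (−1)^{125−4} = (−1)^121 = -1.
The Jacobi symbol (33|125) = -1 (Zolotarev) agrees.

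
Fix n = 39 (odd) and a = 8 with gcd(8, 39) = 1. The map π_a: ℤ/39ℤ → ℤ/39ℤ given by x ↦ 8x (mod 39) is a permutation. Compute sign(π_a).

+1

Start at x=25: 25 → 5 → 1 → 8 → 25 (one orbit).
Cycle type of π: 4×9 + 2 + 1; total 11 cycles.
With 11 cycles on 39 points, sign = (−1)^{39−11} = +1.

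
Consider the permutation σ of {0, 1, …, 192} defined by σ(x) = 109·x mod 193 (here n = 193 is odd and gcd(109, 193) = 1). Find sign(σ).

Orbit of 108 under x↦109x: [108, 192, 84, 85, 1, 109]… (length divides ord_193(109)).
Cycle type of π: 6×32 + 1; total 33 cycles.
With 33 cycles on 193 points, sign = (−1)^{193−33} = +1.

+1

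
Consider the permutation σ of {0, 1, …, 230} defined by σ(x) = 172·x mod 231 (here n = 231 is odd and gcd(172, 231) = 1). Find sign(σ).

-1

Orbit of 148 under x↦172x: [148, 46, 58, 43, 4, 226, 64]… (length divides ord_231(172)).
The orbit structure of x ↦ 172x mod 231: 18 orbits of sizes [30, 30, 30, 30, 30, 30, 10, 10, 10, 3, 3, 3, 3, 3, 3, 1, 1, 1].
With 18 cycles on 231 points, sign = (−1)^{231−18} = -1.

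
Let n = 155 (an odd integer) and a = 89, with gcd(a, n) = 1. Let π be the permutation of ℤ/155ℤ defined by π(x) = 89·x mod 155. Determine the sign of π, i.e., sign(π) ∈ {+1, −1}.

Orbit of 126 under x↦89x: [126, 54, 1, 89, 16, 29, 101]… (length divides ord_155(89)).
Cycle lengths of π_89 on ℤ/155ℤ: [10, 10, 10, 10, 10, 10, 10, 10, 10, 10, 10, 10, 10, 10, 10, 2, 2, 1]; 18 cycles in total.
sign(π) = (−1)^{n − #cycles} = (−1)^{155−18} = (−1)^137 = -1.

-1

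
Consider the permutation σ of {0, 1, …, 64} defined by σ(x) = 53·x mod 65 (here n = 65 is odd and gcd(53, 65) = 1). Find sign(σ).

-1

Orbit of 14 under x↦53x: [14, 27, 1, 53]… (length divides ord_65(53)).
Cycle type of π: 4×13 + 1×13; total 26 cycles.
65 − 26 = 39 transpositions; sign(π) = (−1)^39 = -1.
Via Zolotarev, sign(π_{53}) = (53|65) = -1.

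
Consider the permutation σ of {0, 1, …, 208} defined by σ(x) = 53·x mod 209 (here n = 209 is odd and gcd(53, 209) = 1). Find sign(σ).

-1

Start at x=59: 59 → 201 → 203 → 100 → 75 → 4 → 3 → … (one orbit).
Decompose π into cycles: lengths [90, 90, 18, 5, 5, 1] (6 cycles, including the fixed point 0).
sign(π) = (−1)^{n − #cycles} = (−1)^{209−6} = (−1)^203 = -1.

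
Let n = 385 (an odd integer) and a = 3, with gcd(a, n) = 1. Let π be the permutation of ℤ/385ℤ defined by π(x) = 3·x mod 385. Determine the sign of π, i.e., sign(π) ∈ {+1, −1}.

Start at x=214: 214 → 257 → 1 → 3 → 9 → 27 → 81 → … (one orbit).
The orbit structure of x ↦ 3x mod 385: 15 orbits of sizes [60, 60, 60, 60, 30, 30, 20, 20, 12, 12, 6, 5, 5, 4, 1].
n − c = 385 − 15 = 370; sign = (−1)^370 = +1.
(3|385)_J = +1 (Zolotarev's lemma cross-check).

+1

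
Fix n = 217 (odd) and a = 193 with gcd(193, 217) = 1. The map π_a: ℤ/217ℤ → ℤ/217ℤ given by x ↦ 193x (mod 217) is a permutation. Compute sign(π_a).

Trace 9: π^k(9) = [9, 1, 193, 142, 64, 200, 191] for k=0..6.
π_193 has 17 disjoint cycles with lengths [15, 15, 15, 15, 15, 15, 15, 15, 15, 15, 15, 15, 15, 15, 3, 3, 1] on {0,…,216}.
n − c = 217 − 17 = 200; sign = (−1)^200 = +1.
(193|217)_J = +1 (Zolotarev's lemma cross-check).

+1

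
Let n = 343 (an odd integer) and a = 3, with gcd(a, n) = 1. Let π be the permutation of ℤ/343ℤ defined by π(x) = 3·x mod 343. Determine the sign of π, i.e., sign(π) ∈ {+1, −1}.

Trace 137: π^k(137) = [137, 68, 204, 269, 121, 20, 60] for k=0..6.
Decompose π into cycles: lengths [294, 42, 6, 1] (4 cycles, including the fixed point 0).
Σ(ℓ_i−1) = 343−4 = 339; sign = (−1)^339 = -1.
Zolotarev: (3|343) = -1, matching the cycle-count sign.

-1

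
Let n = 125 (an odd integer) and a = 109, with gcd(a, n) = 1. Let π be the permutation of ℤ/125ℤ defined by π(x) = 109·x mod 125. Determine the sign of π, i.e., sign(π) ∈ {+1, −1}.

Trace 46: π^k(46) = [46, 14, 26, 84, 31, 4, 61] for k=0..6.
Cycle lengths of π_109 on ℤ/125ℤ: [50, 50, 10, 10, 2, 2, 1]; 7 cycles in total.
n − c = 125 − 7 = 118; sign = (−1)^118 = +1.
Via Zolotarev, sign(π_{109}) = (109|125) = +1.

+1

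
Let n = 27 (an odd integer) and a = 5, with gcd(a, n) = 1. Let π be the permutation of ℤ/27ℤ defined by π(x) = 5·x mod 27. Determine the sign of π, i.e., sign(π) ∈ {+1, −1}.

-1

Trace 11: π^k(11) = [11, 1, 5, 25, 17, 4, 20] for k=0..6.
4 cycles of lengths [18, 6, 2, 1].
n − c = 27 − 4 = 23; sign = (−1)^23 = -1.
Zolotarev: (5|27) = -1, matching the cycle-count sign.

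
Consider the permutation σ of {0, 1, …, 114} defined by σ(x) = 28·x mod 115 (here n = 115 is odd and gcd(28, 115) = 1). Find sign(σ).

Start at x=103: 103 → 9 → 22 → 41 → 113 → 59 → 42 → … (one orbit).
5 cycles of lengths [44, 44, 22, 4, 1].
115 − 5 = 110 transpositions; sign(π) = (−1)^110 = +1.
Via Zolotarev, sign(π_{28}) = (28|115) = +1.

+1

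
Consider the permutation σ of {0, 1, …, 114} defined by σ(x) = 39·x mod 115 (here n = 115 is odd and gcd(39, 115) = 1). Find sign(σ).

Start at x=94: 94 → 101 → 29 → 96 → 64 → 81 → 54 → … (one orbit).
The orbit structure of x ↦ 39x mod 115: 9 orbits of sizes [22, 22, 22, 22, 11, 11, 2, 2, 1].
sign(π) = (−1)^{n − #cycles} = (−1)^{115−9} = (−1)^106 = +1.

+1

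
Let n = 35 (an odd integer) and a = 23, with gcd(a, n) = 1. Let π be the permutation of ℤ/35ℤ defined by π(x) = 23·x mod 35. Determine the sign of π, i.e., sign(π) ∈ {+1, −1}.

Start at x=29: 29 → 2 → 11 → 8 → 9 → 32 → 1 → … (one orbit).
6 cycles of lengths [12, 12, 4, 3, 3, 1].
Σ(ℓ_i−1) = 35−6 = 29; sign = (−1)^29 = -1.
(23|35)_J = -1 (Zolotarev's lemma cross-check).

-1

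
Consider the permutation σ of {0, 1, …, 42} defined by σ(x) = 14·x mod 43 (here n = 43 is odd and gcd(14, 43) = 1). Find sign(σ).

Trace 40: π^k(40) = [40, 1, 14, 24, 35, 17, 23] for k=0..6.
Cycle lengths of π_14 on ℤ/43ℤ: [21, 21, 1]; 3 cycles in total.
3 cycles on 43: each ℓ→(−1)^(ℓ−1), product (−1)^40 = +1.
Zolotarev: (14|43) = +1, matching the cycle-count sign.

+1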